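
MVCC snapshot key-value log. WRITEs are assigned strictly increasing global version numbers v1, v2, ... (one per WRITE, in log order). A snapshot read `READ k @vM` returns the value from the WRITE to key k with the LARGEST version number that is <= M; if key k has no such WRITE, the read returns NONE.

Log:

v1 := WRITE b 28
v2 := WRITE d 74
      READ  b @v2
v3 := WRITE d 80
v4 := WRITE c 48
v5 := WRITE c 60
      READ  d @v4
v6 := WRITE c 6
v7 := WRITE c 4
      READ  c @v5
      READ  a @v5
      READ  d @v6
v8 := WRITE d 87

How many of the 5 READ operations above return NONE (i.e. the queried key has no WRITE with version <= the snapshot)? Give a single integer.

Answer: 1

Derivation:
v1: WRITE b=28  (b history now [(1, 28)])
v2: WRITE d=74  (d history now [(2, 74)])
READ b @v2: history=[(1, 28)] -> pick v1 -> 28
v3: WRITE d=80  (d history now [(2, 74), (3, 80)])
v4: WRITE c=48  (c history now [(4, 48)])
v5: WRITE c=60  (c history now [(4, 48), (5, 60)])
READ d @v4: history=[(2, 74), (3, 80)] -> pick v3 -> 80
v6: WRITE c=6  (c history now [(4, 48), (5, 60), (6, 6)])
v7: WRITE c=4  (c history now [(4, 48), (5, 60), (6, 6), (7, 4)])
READ c @v5: history=[(4, 48), (5, 60), (6, 6), (7, 4)] -> pick v5 -> 60
READ a @v5: history=[] -> no version <= 5 -> NONE
READ d @v6: history=[(2, 74), (3, 80)] -> pick v3 -> 80
v8: WRITE d=87  (d history now [(2, 74), (3, 80), (8, 87)])
Read results in order: ['28', '80', '60', 'NONE', '80']
NONE count = 1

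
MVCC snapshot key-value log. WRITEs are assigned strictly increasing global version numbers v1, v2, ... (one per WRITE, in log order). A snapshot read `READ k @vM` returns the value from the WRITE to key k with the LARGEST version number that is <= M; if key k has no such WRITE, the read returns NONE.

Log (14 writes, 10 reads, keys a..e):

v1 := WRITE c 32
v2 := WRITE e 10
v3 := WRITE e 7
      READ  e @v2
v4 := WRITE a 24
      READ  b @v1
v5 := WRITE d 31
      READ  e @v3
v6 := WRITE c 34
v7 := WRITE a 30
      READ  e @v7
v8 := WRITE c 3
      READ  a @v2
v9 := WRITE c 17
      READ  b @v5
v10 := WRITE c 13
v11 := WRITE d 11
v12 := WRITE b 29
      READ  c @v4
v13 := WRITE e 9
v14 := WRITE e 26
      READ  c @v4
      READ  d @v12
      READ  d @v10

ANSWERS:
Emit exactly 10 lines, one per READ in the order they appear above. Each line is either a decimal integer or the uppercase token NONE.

v1: WRITE c=32  (c history now [(1, 32)])
v2: WRITE e=10  (e history now [(2, 10)])
v3: WRITE e=7  (e history now [(2, 10), (3, 7)])
READ e @v2: history=[(2, 10), (3, 7)] -> pick v2 -> 10
v4: WRITE a=24  (a history now [(4, 24)])
READ b @v1: history=[] -> no version <= 1 -> NONE
v5: WRITE d=31  (d history now [(5, 31)])
READ e @v3: history=[(2, 10), (3, 7)] -> pick v3 -> 7
v6: WRITE c=34  (c history now [(1, 32), (6, 34)])
v7: WRITE a=30  (a history now [(4, 24), (7, 30)])
READ e @v7: history=[(2, 10), (3, 7)] -> pick v3 -> 7
v8: WRITE c=3  (c history now [(1, 32), (6, 34), (8, 3)])
READ a @v2: history=[(4, 24), (7, 30)] -> no version <= 2 -> NONE
v9: WRITE c=17  (c history now [(1, 32), (6, 34), (8, 3), (9, 17)])
READ b @v5: history=[] -> no version <= 5 -> NONE
v10: WRITE c=13  (c history now [(1, 32), (6, 34), (8, 3), (9, 17), (10, 13)])
v11: WRITE d=11  (d history now [(5, 31), (11, 11)])
v12: WRITE b=29  (b history now [(12, 29)])
READ c @v4: history=[(1, 32), (6, 34), (8, 3), (9, 17), (10, 13)] -> pick v1 -> 32
v13: WRITE e=9  (e history now [(2, 10), (3, 7), (13, 9)])
v14: WRITE e=26  (e history now [(2, 10), (3, 7), (13, 9), (14, 26)])
READ c @v4: history=[(1, 32), (6, 34), (8, 3), (9, 17), (10, 13)] -> pick v1 -> 32
READ d @v12: history=[(5, 31), (11, 11)] -> pick v11 -> 11
READ d @v10: history=[(5, 31), (11, 11)] -> pick v5 -> 31

Answer: 10
NONE
7
7
NONE
NONE
32
32
11
31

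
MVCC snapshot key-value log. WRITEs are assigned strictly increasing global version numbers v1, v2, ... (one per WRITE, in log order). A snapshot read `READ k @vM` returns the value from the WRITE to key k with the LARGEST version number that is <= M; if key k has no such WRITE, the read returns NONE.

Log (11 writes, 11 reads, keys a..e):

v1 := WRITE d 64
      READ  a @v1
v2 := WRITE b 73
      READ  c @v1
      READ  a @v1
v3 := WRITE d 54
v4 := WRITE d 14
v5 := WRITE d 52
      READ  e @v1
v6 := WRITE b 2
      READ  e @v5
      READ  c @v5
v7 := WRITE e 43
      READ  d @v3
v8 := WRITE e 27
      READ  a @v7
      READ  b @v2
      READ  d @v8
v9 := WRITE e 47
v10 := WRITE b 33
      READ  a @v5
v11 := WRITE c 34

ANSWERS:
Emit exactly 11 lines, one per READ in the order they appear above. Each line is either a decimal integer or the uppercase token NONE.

Answer: NONE
NONE
NONE
NONE
NONE
NONE
54
NONE
73
52
NONE

Derivation:
v1: WRITE d=64  (d history now [(1, 64)])
READ a @v1: history=[] -> no version <= 1 -> NONE
v2: WRITE b=73  (b history now [(2, 73)])
READ c @v1: history=[] -> no version <= 1 -> NONE
READ a @v1: history=[] -> no version <= 1 -> NONE
v3: WRITE d=54  (d history now [(1, 64), (3, 54)])
v4: WRITE d=14  (d history now [(1, 64), (3, 54), (4, 14)])
v5: WRITE d=52  (d history now [(1, 64), (3, 54), (4, 14), (5, 52)])
READ e @v1: history=[] -> no version <= 1 -> NONE
v6: WRITE b=2  (b history now [(2, 73), (6, 2)])
READ e @v5: history=[] -> no version <= 5 -> NONE
READ c @v5: history=[] -> no version <= 5 -> NONE
v7: WRITE e=43  (e history now [(7, 43)])
READ d @v3: history=[(1, 64), (3, 54), (4, 14), (5, 52)] -> pick v3 -> 54
v8: WRITE e=27  (e history now [(7, 43), (8, 27)])
READ a @v7: history=[] -> no version <= 7 -> NONE
READ b @v2: history=[(2, 73), (6, 2)] -> pick v2 -> 73
READ d @v8: history=[(1, 64), (3, 54), (4, 14), (5, 52)] -> pick v5 -> 52
v9: WRITE e=47  (e history now [(7, 43), (8, 27), (9, 47)])
v10: WRITE b=33  (b history now [(2, 73), (6, 2), (10, 33)])
READ a @v5: history=[] -> no version <= 5 -> NONE
v11: WRITE c=34  (c history now [(11, 34)])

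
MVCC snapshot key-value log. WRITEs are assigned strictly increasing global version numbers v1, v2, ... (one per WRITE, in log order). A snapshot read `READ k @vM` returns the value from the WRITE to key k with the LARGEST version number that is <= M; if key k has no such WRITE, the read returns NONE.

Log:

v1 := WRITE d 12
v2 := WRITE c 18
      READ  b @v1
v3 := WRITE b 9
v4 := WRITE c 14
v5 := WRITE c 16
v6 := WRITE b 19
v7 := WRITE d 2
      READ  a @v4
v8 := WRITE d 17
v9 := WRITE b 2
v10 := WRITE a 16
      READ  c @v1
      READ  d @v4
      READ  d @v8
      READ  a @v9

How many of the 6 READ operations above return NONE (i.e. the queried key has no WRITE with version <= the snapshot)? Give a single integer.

v1: WRITE d=12  (d history now [(1, 12)])
v2: WRITE c=18  (c history now [(2, 18)])
READ b @v1: history=[] -> no version <= 1 -> NONE
v3: WRITE b=9  (b history now [(3, 9)])
v4: WRITE c=14  (c history now [(2, 18), (4, 14)])
v5: WRITE c=16  (c history now [(2, 18), (4, 14), (5, 16)])
v6: WRITE b=19  (b history now [(3, 9), (6, 19)])
v7: WRITE d=2  (d history now [(1, 12), (7, 2)])
READ a @v4: history=[] -> no version <= 4 -> NONE
v8: WRITE d=17  (d history now [(1, 12), (7, 2), (8, 17)])
v9: WRITE b=2  (b history now [(3, 9), (6, 19), (9, 2)])
v10: WRITE a=16  (a history now [(10, 16)])
READ c @v1: history=[(2, 18), (4, 14), (5, 16)] -> no version <= 1 -> NONE
READ d @v4: history=[(1, 12), (7, 2), (8, 17)] -> pick v1 -> 12
READ d @v8: history=[(1, 12), (7, 2), (8, 17)] -> pick v8 -> 17
READ a @v9: history=[(10, 16)] -> no version <= 9 -> NONE
Read results in order: ['NONE', 'NONE', 'NONE', '12', '17', 'NONE']
NONE count = 4

Answer: 4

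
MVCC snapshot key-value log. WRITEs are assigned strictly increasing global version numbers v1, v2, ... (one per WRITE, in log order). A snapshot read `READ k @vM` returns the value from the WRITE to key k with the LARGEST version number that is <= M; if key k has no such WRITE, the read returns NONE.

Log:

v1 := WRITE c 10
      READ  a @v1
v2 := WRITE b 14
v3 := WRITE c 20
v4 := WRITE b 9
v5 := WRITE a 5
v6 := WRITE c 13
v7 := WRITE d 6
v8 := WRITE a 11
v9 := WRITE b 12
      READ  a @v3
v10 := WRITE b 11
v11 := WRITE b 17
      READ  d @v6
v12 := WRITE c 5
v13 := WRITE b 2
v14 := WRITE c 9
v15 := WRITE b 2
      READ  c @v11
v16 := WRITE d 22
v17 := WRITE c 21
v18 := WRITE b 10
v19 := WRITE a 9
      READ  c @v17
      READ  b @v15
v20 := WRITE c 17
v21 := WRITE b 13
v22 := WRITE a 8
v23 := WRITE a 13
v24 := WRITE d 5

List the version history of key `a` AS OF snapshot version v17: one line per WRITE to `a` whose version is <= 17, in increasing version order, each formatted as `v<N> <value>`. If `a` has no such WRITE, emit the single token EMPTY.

Scan writes for key=a with version <= 17:
  v1 WRITE c 10 -> skip
  v2 WRITE b 14 -> skip
  v3 WRITE c 20 -> skip
  v4 WRITE b 9 -> skip
  v5 WRITE a 5 -> keep
  v6 WRITE c 13 -> skip
  v7 WRITE d 6 -> skip
  v8 WRITE a 11 -> keep
  v9 WRITE b 12 -> skip
  v10 WRITE b 11 -> skip
  v11 WRITE b 17 -> skip
  v12 WRITE c 5 -> skip
  v13 WRITE b 2 -> skip
  v14 WRITE c 9 -> skip
  v15 WRITE b 2 -> skip
  v16 WRITE d 22 -> skip
  v17 WRITE c 21 -> skip
  v18 WRITE b 10 -> skip
  v19 WRITE a 9 -> drop (> snap)
  v20 WRITE c 17 -> skip
  v21 WRITE b 13 -> skip
  v22 WRITE a 8 -> drop (> snap)
  v23 WRITE a 13 -> drop (> snap)
  v24 WRITE d 5 -> skip
Collected: [(5, 5), (8, 11)]

Answer: v5 5
v8 11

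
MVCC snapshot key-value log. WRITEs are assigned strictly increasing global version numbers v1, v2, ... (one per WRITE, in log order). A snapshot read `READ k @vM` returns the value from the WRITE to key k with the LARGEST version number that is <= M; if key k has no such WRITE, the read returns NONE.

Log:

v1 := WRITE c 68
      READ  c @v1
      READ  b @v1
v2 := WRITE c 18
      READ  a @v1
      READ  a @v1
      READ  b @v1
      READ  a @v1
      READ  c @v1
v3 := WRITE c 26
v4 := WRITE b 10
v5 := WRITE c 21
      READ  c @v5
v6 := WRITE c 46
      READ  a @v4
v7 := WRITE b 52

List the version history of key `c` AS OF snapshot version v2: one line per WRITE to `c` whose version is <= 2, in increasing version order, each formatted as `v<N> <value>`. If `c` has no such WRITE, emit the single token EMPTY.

Answer: v1 68
v2 18

Derivation:
Scan writes for key=c with version <= 2:
  v1 WRITE c 68 -> keep
  v2 WRITE c 18 -> keep
  v3 WRITE c 26 -> drop (> snap)
  v4 WRITE b 10 -> skip
  v5 WRITE c 21 -> drop (> snap)
  v6 WRITE c 46 -> drop (> snap)
  v7 WRITE b 52 -> skip
Collected: [(1, 68), (2, 18)]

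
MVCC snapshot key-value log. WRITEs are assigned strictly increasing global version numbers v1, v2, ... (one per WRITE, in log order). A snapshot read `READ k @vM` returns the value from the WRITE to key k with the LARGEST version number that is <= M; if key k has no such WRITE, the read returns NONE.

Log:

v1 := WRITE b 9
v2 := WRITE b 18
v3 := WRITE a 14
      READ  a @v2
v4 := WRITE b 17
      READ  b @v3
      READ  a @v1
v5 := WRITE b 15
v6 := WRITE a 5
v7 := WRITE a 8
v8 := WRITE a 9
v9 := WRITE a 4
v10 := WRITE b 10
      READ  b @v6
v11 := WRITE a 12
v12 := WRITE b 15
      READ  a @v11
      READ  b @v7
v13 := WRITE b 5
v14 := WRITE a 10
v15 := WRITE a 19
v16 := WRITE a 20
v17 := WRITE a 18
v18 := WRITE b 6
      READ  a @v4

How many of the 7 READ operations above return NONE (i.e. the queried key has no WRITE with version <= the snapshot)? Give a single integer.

v1: WRITE b=9  (b history now [(1, 9)])
v2: WRITE b=18  (b history now [(1, 9), (2, 18)])
v3: WRITE a=14  (a history now [(3, 14)])
READ a @v2: history=[(3, 14)] -> no version <= 2 -> NONE
v4: WRITE b=17  (b history now [(1, 9), (2, 18), (4, 17)])
READ b @v3: history=[(1, 9), (2, 18), (4, 17)] -> pick v2 -> 18
READ a @v1: history=[(3, 14)] -> no version <= 1 -> NONE
v5: WRITE b=15  (b history now [(1, 9), (2, 18), (4, 17), (5, 15)])
v6: WRITE a=5  (a history now [(3, 14), (6, 5)])
v7: WRITE a=8  (a history now [(3, 14), (6, 5), (7, 8)])
v8: WRITE a=9  (a history now [(3, 14), (6, 5), (7, 8), (8, 9)])
v9: WRITE a=4  (a history now [(3, 14), (6, 5), (7, 8), (8, 9), (9, 4)])
v10: WRITE b=10  (b history now [(1, 9), (2, 18), (4, 17), (5, 15), (10, 10)])
READ b @v6: history=[(1, 9), (2, 18), (4, 17), (5, 15), (10, 10)] -> pick v5 -> 15
v11: WRITE a=12  (a history now [(3, 14), (6, 5), (7, 8), (8, 9), (9, 4), (11, 12)])
v12: WRITE b=15  (b history now [(1, 9), (2, 18), (4, 17), (5, 15), (10, 10), (12, 15)])
READ a @v11: history=[(3, 14), (6, 5), (7, 8), (8, 9), (9, 4), (11, 12)] -> pick v11 -> 12
READ b @v7: history=[(1, 9), (2, 18), (4, 17), (5, 15), (10, 10), (12, 15)] -> pick v5 -> 15
v13: WRITE b=5  (b history now [(1, 9), (2, 18), (4, 17), (5, 15), (10, 10), (12, 15), (13, 5)])
v14: WRITE a=10  (a history now [(3, 14), (6, 5), (7, 8), (8, 9), (9, 4), (11, 12), (14, 10)])
v15: WRITE a=19  (a history now [(3, 14), (6, 5), (7, 8), (8, 9), (9, 4), (11, 12), (14, 10), (15, 19)])
v16: WRITE a=20  (a history now [(3, 14), (6, 5), (7, 8), (8, 9), (9, 4), (11, 12), (14, 10), (15, 19), (16, 20)])
v17: WRITE a=18  (a history now [(3, 14), (6, 5), (7, 8), (8, 9), (9, 4), (11, 12), (14, 10), (15, 19), (16, 20), (17, 18)])
v18: WRITE b=6  (b history now [(1, 9), (2, 18), (4, 17), (5, 15), (10, 10), (12, 15), (13, 5), (18, 6)])
READ a @v4: history=[(3, 14), (6, 5), (7, 8), (8, 9), (9, 4), (11, 12), (14, 10), (15, 19), (16, 20), (17, 18)] -> pick v3 -> 14
Read results in order: ['NONE', '18', 'NONE', '15', '12', '15', '14']
NONE count = 2

Answer: 2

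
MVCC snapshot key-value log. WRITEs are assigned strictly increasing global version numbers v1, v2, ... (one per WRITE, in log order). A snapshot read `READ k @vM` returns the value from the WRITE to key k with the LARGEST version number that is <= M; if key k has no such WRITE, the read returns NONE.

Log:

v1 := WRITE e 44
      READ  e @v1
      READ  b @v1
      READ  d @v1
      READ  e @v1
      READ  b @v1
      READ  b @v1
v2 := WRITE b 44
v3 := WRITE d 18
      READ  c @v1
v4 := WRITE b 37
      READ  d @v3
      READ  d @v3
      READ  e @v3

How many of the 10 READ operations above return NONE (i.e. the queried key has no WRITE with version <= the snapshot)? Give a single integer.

v1: WRITE e=44  (e history now [(1, 44)])
READ e @v1: history=[(1, 44)] -> pick v1 -> 44
READ b @v1: history=[] -> no version <= 1 -> NONE
READ d @v1: history=[] -> no version <= 1 -> NONE
READ e @v1: history=[(1, 44)] -> pick v1 -> 44
READ b @v1: history=[] -> no version <= 1 -> NONE
READ b @v1: history=[] -> no version <= 1 -> NONE
v2: WRITE b=44  (b history now [(2, 44)])
v3: WRITE d=18  (d history now [(3, 18)])
READ c @v1: history=[] -> no version <= 1 -> NONE
v4: WRITE b=37  (b history now [(2, 44), (4, 37)])
READ d @v3: history=[(3, 18)] -> pick v3 -> 18
READ d @v3: history=[(3, 18)] -> pick v3 -> 18
READ e @v3: history=[(1, 44)] -> pick v1 -> 44
Read results in order: ['44', 'NONE', 'NONE', '44', 'NONE', 'NONE', 'NONE', '18', '18', '44']
NONE count = 5

Answer: 5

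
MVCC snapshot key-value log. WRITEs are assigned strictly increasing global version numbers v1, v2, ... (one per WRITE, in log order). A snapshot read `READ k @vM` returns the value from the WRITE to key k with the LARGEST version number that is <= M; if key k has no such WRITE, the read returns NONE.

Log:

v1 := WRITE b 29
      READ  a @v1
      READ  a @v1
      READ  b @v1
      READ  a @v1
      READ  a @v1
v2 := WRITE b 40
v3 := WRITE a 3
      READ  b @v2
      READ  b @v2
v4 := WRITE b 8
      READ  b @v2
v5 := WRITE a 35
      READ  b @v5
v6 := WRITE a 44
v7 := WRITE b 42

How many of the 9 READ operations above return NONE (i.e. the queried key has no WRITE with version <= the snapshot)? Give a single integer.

v1: WRITE b=29  (b history now [(1, 29)])
READ a @v1: history=[] -> no version <= 1 -> NONE
READ a @v1: history=[] -> no version <= 1 -> NONE
READ b @v1: history=[(1, 29)] -> pick v1 -> 29
READ a @v1: history=[] -> no version <= 1 -> NONE
READ a @v1: history=[] -> no version <= 1 -> NONE
v2: WRITE b=40  (b history now [(1, 29), (2, 40)])
v3: WRITE a=3  (a history now [(3, 3)])
READ b @v2: history=[(1, 29), (2, 40)] -> pick v2 -> 40
READ b @v2: history=[(1, 29), (2, 40)] -> pick v2 -> 40
v4: WRITE b=8  (b history now [(1, 29), (2, 40), (4, 8)])
READ b @v2: history=[(1, 29), (2, 40), (4, 8)] -> pick v2 -> 40
v5: WRITE a=35  (a history now [(3, 3), (5, 35)])
READ b @v5: history=[(1, 29), (2, 40), (4, 8)] -> pick v4 -> 8
v6: WRITE a=44  (a history now [(3, 3), (5, 35), (6, 44)])
v7: WRITE b=42  (b history now [(1, 29), (2, 40), (4, 8), (7, 42)])
Read results in order: ['NONE', 'NONE', '29', 'NONE', 'NONE', '40', '40', '40', '8']
NONE count = 4

Answer: 4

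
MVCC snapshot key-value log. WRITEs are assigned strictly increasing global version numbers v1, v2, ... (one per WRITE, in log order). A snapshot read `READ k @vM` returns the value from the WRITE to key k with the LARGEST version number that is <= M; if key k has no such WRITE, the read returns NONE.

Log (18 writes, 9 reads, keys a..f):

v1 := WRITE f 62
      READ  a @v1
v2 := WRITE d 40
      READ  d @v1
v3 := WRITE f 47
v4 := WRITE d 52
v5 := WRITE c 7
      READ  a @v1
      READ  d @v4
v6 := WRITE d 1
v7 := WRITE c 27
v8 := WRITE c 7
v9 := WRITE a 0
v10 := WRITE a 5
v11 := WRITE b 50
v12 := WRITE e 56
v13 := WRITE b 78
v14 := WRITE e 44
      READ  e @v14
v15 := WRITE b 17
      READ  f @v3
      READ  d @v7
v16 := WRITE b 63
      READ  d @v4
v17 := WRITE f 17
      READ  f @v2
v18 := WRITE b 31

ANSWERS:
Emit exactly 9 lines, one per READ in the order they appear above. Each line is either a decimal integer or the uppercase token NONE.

Answer: NONE
NONE
NONE
52
44
47
1
52
62

Derivation:
v1: WRITE f=62  (f history now [(1, 62)])
READ a @v1: history=[] -> no version <= 1 -> NONE
v2: WRITE d=40  (d history now [(2, 40)])
READ d @v1: history=[(2, 40)] -> no version <= 1 -> NONE
v3: WRITE f=47  (f history now [(1, 62), (3, 47)])
v4: WRITE d=52  (d history now [(2, 40), (4, 52)])
v5: WRITE c=7  (c history now [(5, 7)])
READ a @v1: history=[] -> no version <= 1 -> NONE
READ d @v4: history=[(2, 40), (4, 52)] -> pick v4 -> 52
v6: WRITE d=1  (d history now [(2, 40), (4, 52), (6, 1)])
v7: WRITE c=27  (c history now [(5, 7), (7, 27)])
v8: WRITE c=7  (c history now [(5, 7), (7, 27), (8, 7)])
v9: WRITE a=0  (a history now [(9, 0)])
v10: WRITE a=5  (a history now [(9, 0), (10, 5)])
v11: WRITE b=50  (b history now [(11, 50)])
v12: WRITE e=56  (e history now [(12, 56)])
v13: WRITE b=78  (b history now [(11, 50), (13, 78)])
v14: WRITE e=44  (e history now [(12, 56), (14, 44)])
READ e @v14: history=[(12, 56), (14, 44)] -> pick v14 -> 44
v15: WRITE b=17  (b history now [(11, 50), (13, 78), (15, 17)])
READ f @v3: history=[(1, 62), (3, 47)] -> pick v3 -> 47
READ d @v7: history=[(2, 40), (4, 52), (6, 1)] -> pick v6 -> 1
v16: WRITE b=63  (b history now [(11, 50), (13, 78), (15, 17), (16, 63)])
READ d @v4: history=[(2, 40), (4, 52), (6, 1)] -> pick v4 -> 52
v17: WRITE f=17  (f history now [(1, 62), (3, 47), (17, 17)])
READ f @v2: history=[(1, 62), (3, 47), (17, 17)] -> pick v1 -> 62
v18: WRITE b=31  (b history now [(11, 50), (13, 78), (15, 17), (16, 63), (18, 31)])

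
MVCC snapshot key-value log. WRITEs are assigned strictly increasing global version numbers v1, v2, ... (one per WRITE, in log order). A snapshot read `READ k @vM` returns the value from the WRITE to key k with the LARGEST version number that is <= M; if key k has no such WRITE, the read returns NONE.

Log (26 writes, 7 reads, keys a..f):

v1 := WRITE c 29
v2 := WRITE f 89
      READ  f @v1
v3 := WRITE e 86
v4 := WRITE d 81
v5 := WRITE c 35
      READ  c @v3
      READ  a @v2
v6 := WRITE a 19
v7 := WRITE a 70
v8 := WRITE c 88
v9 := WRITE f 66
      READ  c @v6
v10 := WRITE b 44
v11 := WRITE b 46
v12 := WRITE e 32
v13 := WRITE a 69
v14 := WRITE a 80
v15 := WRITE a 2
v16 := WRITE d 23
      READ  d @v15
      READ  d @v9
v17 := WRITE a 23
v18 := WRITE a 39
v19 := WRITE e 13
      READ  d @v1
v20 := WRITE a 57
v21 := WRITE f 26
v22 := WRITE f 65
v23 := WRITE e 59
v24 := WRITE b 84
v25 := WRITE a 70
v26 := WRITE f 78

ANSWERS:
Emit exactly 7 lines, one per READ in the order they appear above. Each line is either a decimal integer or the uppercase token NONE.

Answer: NONE
29
NONE
35
81
81
NONE

Derivation:
v1: WRITE c=29  (c history now [(1, 29)])
v2: WRITE f=89  (f history now [(2, 89)])
READ f @v1: history=[(2, 89)] -> no version <= 1 -> NONE
v3: WRITE e=86  (e history now [(3, 86)])
v4: WRITE d=81  (d history now [(4, 81)])
v5: WRITE c=35  (c history now [(1, 29), (5, 35)])
READ c @v3: history=[(1, 29), (5, 35)] -> pick v1 -> 29
READ a @v2: history=[] -> no version <= 2 -> NONE
v6: WRITE a=19  (a history now [(6, 19)])
v7: WRITE a=70  (a history now [(6, 19), (7, 70)])
v8: WRITE c=88  (c history now [(1, 29), (5, 35), (8, 88)])
v9: WRITE f=66  (f history now [(2, 89), (9, 66)])
READ c @v6: history=[(1, 29), (5, 35), (8, 88)] -> pick v5 -> 35
v10: WRITE b=44  (b history now [(10, 44)])
v11: WRITE b=46  (b history now [(10, 44), (11, 46)])
v12: WRITE e=32  (e history now [(3, 86), (12, 32)])
v13: WRITE a=69  (a history now [(6, 19), (7, 70), (13, 69)])
v14: WRITE a=80  (a history now [(6, 19), (7, 70), (13, 69), (14, 80)])
v15: WRITE a=2  (a history now [(6, 19), (7, 70), (13, 69), (14, 80), (15, 2)])
v16: WRITE d=23  (d history now [(4, 81), (16, 23)])
READ d @v15: history=[(4, 81), (16, 23)] -> pick v4 -> 81
READ d @v9: history=[(4, 81), (16, 23)] -> pick v4 -> 81
v17: WRITE a=23  (a history now [(6, 19), (7, 70), (13, 69), (14, 80), (15, 2), (17, 23)])
v18: WRITE a=39  (a history now [(6, 19), (7, 70), (13, 69), (14, 80), (15, 2), (17, 23), (18, 39)])
v19: WRITE e=13  (e history now [(3, 86), (12, 32), (19, 13)])
READ d @v1: history=[(4, 81), (16, 23)] -> no version <= 1 -> NONE
v20: WRITE a=57  (a history now [(6, 19), (7, 70), (13, 69), (14, 80), (15, 2), (17, 23), (18, 39), (20, 57)])
v21: WRITE f=26  (f history now [(2, 89), (9, 66), (21, 26)])
v22: WRITE f=65  (f history now [(2, 89), (9, 66), (21, 26), (22, 65)])
v23: WRITE e=59  (e history now [(3, 86), (12, 32), (19, 13), (23, 59)])
v24: WRITE b=84  (b history now [(10, 44), (11, 46), (24, 84)])
v25: WRITE a=70  (a history now [(6, 19), (7, 70), (13, 69), (14, 80), (15, 2), (17, 23), (18, 39), (20, 57), (25, 70)])
v26: WRITE f=78  (f history now [(2, 89), (9, 66), (21, 26), (22, 65), (26, 78)])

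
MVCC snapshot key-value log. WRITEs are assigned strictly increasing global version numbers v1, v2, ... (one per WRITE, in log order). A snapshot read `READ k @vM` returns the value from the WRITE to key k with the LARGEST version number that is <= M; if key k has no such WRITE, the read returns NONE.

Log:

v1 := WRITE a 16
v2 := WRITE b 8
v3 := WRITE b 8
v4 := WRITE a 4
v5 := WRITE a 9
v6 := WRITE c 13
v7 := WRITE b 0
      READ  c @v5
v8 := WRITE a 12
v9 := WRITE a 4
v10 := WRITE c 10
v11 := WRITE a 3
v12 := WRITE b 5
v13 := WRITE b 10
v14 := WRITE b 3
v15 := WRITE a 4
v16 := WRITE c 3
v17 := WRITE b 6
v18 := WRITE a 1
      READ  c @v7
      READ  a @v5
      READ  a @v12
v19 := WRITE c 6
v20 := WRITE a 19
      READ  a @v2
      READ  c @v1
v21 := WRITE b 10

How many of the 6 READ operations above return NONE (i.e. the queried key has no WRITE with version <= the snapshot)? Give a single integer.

Answer: 2

Derivation:
v1: WRITE a=16  (a history now [(1, 16)])
v2: WRITE b=8  (b history now [(2, 8)])
v3: WRITE b=8  (b history now [(2, 8), (3, 8)])
v4: WRITE a=4  (a history now [(1, 16), (4, 4)])
v5: WRITE a=9  (a history now [(1, 16), (4, 4), (5, 9)])
v6: WRITE c=13  (c history now [(6, 13)])
v7: WRITE b=0  (b history now [(2, 8), (3, 8), (7, 0)])
READ c @v5: history=[(6, 13)] -> no version <= 5 -> NONE
v8: WRITE a=12  (a history now [(1, 16), (4, 4), (5, 9), (8, 12)])
v9: WRITE a=4  (a history now [(1, 16), (4, 4), (5, 9), (8, 12), (9, 4)])
v10: WRITE c=10  (c history now [(6, 13), (10, 10)])
v11: WRITE a=3  (a history now [(1, 16), (4, 4), (5, 9), (8, 12), (9, 4), (11, 3)])
v12: WRITE b=5  (b history now [(2, 8), (3, 8), (7, 0), (12, 5)])
v13: WRITE b=10  (b history now [(2, 8), (3, 8), (7, 0), (12, 5), (13, 10)])
v14: WRITE b=3  (b history now [(2, 8), (3, 8), (7, 0), (12, 5), (13, 10), (14, 3)])
v15: WRITE a=4  (a history now [(1, 16), (4, 4), (5, 9), (8, 12), (9, 4), (11, 3), (15, 4)])
v16: WRITE c=3  (c history now [(6, 13), (10, 10), (16, 3)])
v17: WRITE b=6  (b history now [(2, 8), (3, 8), (7, 0), (12, 5), (13, 10), (14, 3), (17, 6)])
v18: WRITE a=1  (a history now [(1, 16), (4, 4), (5, 9), (8, 12), (9, 4), (11, 3), (15, 4), (18, 1)])
READ c @v7: history=[(6, 13), (10, 10), (16, 3)] -> pick v6 -> 13
READ a @v5: history=[(1, 16), (4, 4), (5, 9), (8, 12), (9, 4), (11, 3), (15, 4), (18, 1)] -> pick v5 -> 9
READ a @v12: history=[(1, 16), (4, 4), (5, 9), (8, 12), (9, 4), (11, 3), (15, 4), (18, 1)] -> pick v11 -> 3
v19: WRITE c=6  (c history now [(6, 13), (10, 10), (16, 3), (19, 6)])
v20: WRITE a=19  (a history now [(1, 16), (4, 4), (5, 9), (8, 12), (9, 4), (11, 3), (15, 4), (18, 1), (20, 19)])
READ a @v2: history=[(1, 16), (4, 4), (5, 9), (8, 12), (9, 4), (11, 3), (15, 4), (18, 1), (20, 19)] -> pick v1 -> 16
READ c @v1: history=[(6, 13), (10, 10), (16, 3), (19, 6)] -> no version <= 1 -> NONE
v21: WRITE b=10  (b history now [(2, 8), (3, 8), (7, 0), (12, 5), (13, 10), (14, 3), (17, 6), (21, 10)])
Read results in order: ['NONE', '13', '9', '3', '16', 'NONE']
NONE count = 2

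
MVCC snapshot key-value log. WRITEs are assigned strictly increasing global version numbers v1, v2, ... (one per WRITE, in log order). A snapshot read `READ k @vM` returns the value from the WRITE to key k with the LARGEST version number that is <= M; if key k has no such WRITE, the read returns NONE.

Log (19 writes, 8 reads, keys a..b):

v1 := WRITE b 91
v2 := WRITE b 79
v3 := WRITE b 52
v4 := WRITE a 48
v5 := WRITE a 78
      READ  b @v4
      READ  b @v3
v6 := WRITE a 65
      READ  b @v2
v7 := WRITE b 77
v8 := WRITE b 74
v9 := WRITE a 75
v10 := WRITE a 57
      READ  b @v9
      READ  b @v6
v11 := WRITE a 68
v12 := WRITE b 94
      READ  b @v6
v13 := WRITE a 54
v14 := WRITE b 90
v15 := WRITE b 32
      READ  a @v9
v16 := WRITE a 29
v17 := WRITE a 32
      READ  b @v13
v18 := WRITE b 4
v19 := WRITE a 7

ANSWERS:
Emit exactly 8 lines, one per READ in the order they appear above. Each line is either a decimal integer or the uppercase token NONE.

Answer: 52
52
79
74
52
52
75
94

Derivation:
v1: WRITE b=91  (b history now [(1, 91)])
v2: WRITE b=79  (b history now [(1, 91), (2, 79)])
v3: WRITE b=52  (b history now [(1, 91), (2, 79), (3, 52)])
v4: WRITE a=48  (a history now [(4, 48)])
v5: WRITE a=78  (a history now [(4, 48), (5, 78)])
READ b @v4: history=[(1, 91), (2, 79), (3, 52)] -> pick v3 -> 52
READ b @v3: history=[(1, 91), (2, 79), (3, 52)] -> pick v3 -> 52
v6: WRITE a=65  (a history now [(4, 48), (5, 78), (6, 65)])
READ b @v2: history=[(1, 91), (2, 79), (3, 52)] -> pick v2 -> 79
v7: WRITE b=77  (b history now [(1, 91), (2, 79), (3, 52), (7, 77)])
v8: WRITE b=74  (b history now [(1, 91), (2, 79), (3, 52), (7, 77), (8, 74)])
v9: WRITE a=75  (a history now [(4, 48), (5, 78), (6, 65), (9, 75)])
v10: WRITE a=57  (a history now [(4, 48), (5, 78), (6, 65), (9, 75), (10, 57)])
READ b @v9: history=[(1, 91), (2, 79), (3, 52), (7, 77), (8, 74)] -> pick v8 -> 74
READ b @v6: history=[(1, 91), (2, 79), (3, 52), (7, 77), (8, 74)] -> pick v3 -> 52
v11: WRITE a=68  (a history now [(4, 48), (5, 78), (6, 65), (9, 75), (10, 57), (11, 68)])
v12: WRITE b=94  (b history now [(1, 91), (2, 79), (3, 52), (7, 77), (8, 74), (12, 94)])
READ b @v6: history=[(1, 91), (2, 79), (3, 52), (7, 77), (8, 74), (12, 94)] -> pick v3 -> 52
v13: WRITE a=54  (a history now [(4, 48), (5, 78), (6, 65), (9, 75), (10, 57), (11, 68), (13, 54)])
v14: WRITE b=90  (b history now [(1, 91), (2, 79), (3, 52), (7, 77), (8, 74), (12, 94), (14, 90)])
v15: WRITE b=32  (b history now [(1, 91), (2, 79), (3, 52), (7, 77), (8, 74), (12, 94), (14, 90), (15, 32)])
READ a @v9: history=[(4, 48), (5, 78), (6, 65), (9, 75), (10, 57), (11, 68), (13, 54)] -> pick v9 -> 75
v16: WRITE a=29  (a history now [(4, 48), (5, 78), (6, 65), (9, 75), (10, 57), (11, 68), (13, 54), (16, 29)])
v17: WRITE a=32  (a history now [(4, 48), (5, 78), (6, 65), (9, 75), (10, 57), (11, 68), (13, 54), (16, 29), (17, 32)])
READ b @v13: history=[(1, 91), (2, 79), (3, 52), (7, 77), (8, 74), (12, 94), (14, 90), (15, 32)] -> pick v12 -> 94
v18: WRITE b=4  (b history now [(1, 91), (2, 79), (3, 52), (7, 77), (8, 74), (12, 94), (14, 90), (15, 32), (18, 4)])
v19: WRITE a=7  (a history now [(4, 48), (5, 78), (6, 65), (9, 75), (10, 57), (11, 68), (13, 54), (16, 29), (17, 32), (19, 7)])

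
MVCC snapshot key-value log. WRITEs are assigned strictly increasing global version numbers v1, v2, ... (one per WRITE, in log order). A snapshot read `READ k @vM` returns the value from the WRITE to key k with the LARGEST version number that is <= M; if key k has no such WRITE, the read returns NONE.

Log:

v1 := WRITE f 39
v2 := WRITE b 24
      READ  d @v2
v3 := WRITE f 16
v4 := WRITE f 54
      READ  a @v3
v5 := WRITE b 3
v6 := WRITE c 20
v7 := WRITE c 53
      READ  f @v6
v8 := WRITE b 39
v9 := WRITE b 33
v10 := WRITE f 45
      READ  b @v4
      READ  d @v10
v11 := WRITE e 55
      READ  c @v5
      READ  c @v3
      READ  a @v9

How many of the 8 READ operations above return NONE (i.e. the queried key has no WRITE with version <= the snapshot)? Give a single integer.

Answer: 6

Derivation:
v1: WRITE f=39  (f history now [(1, 39)])
v2: WRITE b=24  (b history now [(2, 24)])
READ d @v2: history=[] -> no version <= 2 -> NONE
v3: WRITE f=16  (f history now [(1, 39), (3, 16)])
v4: WRITE f=54  (f history now [(1, 39), (3, 16), (4, 54)])
READ a @v3: history=[] -> no version <= 3 -> NONE
v5: WRITE b=3  (b history now [(2, 24), (5, 3)])
v6: WRITE c=20  (c history now [(6, 20)])
v7: WRITE c=53  (c history now [(6, 20), (7, 53)])
READ f @v6: history=[(1, 39), (3, 16), (4, 54)] -> pick v4 -> 54
v8: WRITE b=39  (b history now [(2, 24), (5, 3), (8, 39)])
v9: WRITE b=33  (b history now [(2, 24), (5, 3), (8, 39), (9, 33)])
v10: WRITE f=45  (f history now [(1, 39), (3, 16), (4, 54), (10, 45)])
READ b @v4: history=[(2, 24), (5, 3), (8, 39), (9, 33)] -> pick v2 -> 24
READ d @v10: history=[] -> no version <= 10 -> NONE
v11: WRITE e=55  (e history now [(11, 55)])
READ c @v5: history=[(6, 20), (7, 53)] -> no version <= 5 -> NONE
READ c @v3: history=[(6, 20), (7, 53)] -> no version <= 3 -> NONE
READ a @v9: history=[] -> no version <= 9 -> NONE
Read results in order: ['NONE', 'NONE', '54', '24', 'NONE', 'NONE', 'NONE', 'NONE']
NONE count = 6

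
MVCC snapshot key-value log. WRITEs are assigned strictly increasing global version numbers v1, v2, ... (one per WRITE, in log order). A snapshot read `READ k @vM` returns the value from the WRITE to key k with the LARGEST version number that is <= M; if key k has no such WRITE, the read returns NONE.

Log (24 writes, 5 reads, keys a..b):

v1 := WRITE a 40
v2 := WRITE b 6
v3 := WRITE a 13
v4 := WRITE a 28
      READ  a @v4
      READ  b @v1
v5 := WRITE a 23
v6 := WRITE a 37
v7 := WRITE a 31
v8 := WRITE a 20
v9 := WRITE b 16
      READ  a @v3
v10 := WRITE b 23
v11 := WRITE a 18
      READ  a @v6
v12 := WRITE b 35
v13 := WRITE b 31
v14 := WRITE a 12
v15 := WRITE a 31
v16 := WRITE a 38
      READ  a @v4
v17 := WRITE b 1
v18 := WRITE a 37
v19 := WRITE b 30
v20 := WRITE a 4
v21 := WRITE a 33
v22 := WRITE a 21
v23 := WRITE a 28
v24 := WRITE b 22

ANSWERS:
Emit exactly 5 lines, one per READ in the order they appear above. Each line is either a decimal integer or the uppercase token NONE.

Answer: 28
NONE
13
37
28

Derivation:
v1: WRITE a=40  (a history now [(1, 40)])
v2: WRITE b=6  (b history now [(2, 6)])
v3: WRITE a=13  (a history now [(1, 40), (3, 13)])
v4: WRITE a=28  (a history now [(1, 40), (3, 13), (4, 28)])
READ a @v4: history=[(1, 40), (3, 13), (4, 28)] -> pick v4 -> 28
READ b @v1: history=[(2, 6)] -> no version <= 1 -> NONE
v5: WRITE a=23  (a history now [(1, 40), (3, 13), (4, 28), (5, 23)])
v6: WRITE a=37  (a history now [(1, 40), (3, 13), (4, 28), (5, 23), (6, 37)])
v7: WRITE a=31  (a history now [(1, 40), (3, 13), (4, 28), (5, 23), (6, 37), (7, 31)])
v8: WRITE a=20  (a history now [(1, 40), (3, 13), (4, 28), (5, 23), (6, 37), (7, 31), (8, 20)])
v9: WRITE b=16  (b history now [(2, 6), (9, 16)])
READ a @v3: history=[(1, 40), (3, 13), (4, 28), (5, 23), (6, 37), (7, 31), (8, 20)] -> pick v3 -> 13
v10: WRITE b=23  (b history now [(2, 6), (9, 16), (10, 23)])
v11: WRITE a=18  (a history now [(1, 40), (3, 13), (4, 28), (5, 23), (6, 37), (7, 31), (8, 20), (11, 18)])
READ a @v6: history=[(1, 40), (3, 13), (4, 28), (5, 23), (6, 37), (7, 31), (8, 20), (11, 18)] -> pick v6 -> 37
v12: WRITE b=35  (b history now [(2, 6), (9, 16), (10, 23), (12, 35)])
v13: WRITE b=31  (b history now [(2, 6), (9, 16), (10, 23), (12, 35), (13, 31)])
v14: WRITE a=12  (a history now [(1, 40), (3, 13), (4, 28), (5, 23), (6, 37), (7, 31), (8, 20), (11, 18), (14, 12)])
v15: WRITE a=31  (a history now [(1, 40), (3, 13), (4, 28), (5, 23), (6, 37), (7, 31), (8, 20), (11, 18), (14, 12), (15, 31)])
v16: WRITE a=38  (a history now [(1, 40), (3, 13), (4, 28), (5, 23), (6, 37), (7, 31), (8, 20), (11, 18), (14, 12), (15, 31), (16, 38)])
READ a @v4: history=[(1, 40), (3, 13), (4, 28), (5, 23), (6, 37), (7, 31), (8, 20), (11, 18), (14, 12), (15, 31), (16, 38)] -> pick v4 -> 28
v17: WRITE b=1  (b history now [(2, 6), (9, 16), (10, 23), (12, 35), (13, 31), (17, 1)])
v18: WRITE a=37  (a history now [(1, 40), (3, 13), (4, 28), (5, 23), (6, 37), (7, 31), (8, 20), (11, 18), (14, 12), (15, 31), (16, 38), (18, 37)])
v19: WRITE b=30  (b history now [(2, 6), (9, 16), (10, 23), (12, 35), (13, 31), (17, 1), (19, 30)])
v20: WRITE a=4  (a history now [(1, 40), (3, 13), (4, 28), (5, 23), (6, 37), (7, 31), (8, 20), (11, 18), (14, 12), (15, 31), (16, 38), (18, 37), (20, 4)])
v21: WRITE a=33  (a history now [(1, 40), (3, 13), (4, 28), (5, 23), (6, 37), (7, 31), (8, 20), (11, 18), (14, 12), (15, 31), (16, 38), (18, 37), (20, 4), (21, 33)])
v22: WRITE a=21  (a history now [(1, 40), (3, 13), (4, 28), (5, 23), (6, 37), (7, 31), (8, 20), (11, 18), (14, 12), (15, 31), (16, 38), (18, 37), (20, 4), (21, 33), (22, 21)])
v23: WRITE a=28  (a history now [(1, 40), (3, 13), (4, 28), (5, 23), (6, 37), (7, 31), (8, 20), (11, 18), (14, 12), (15, 31), (16, 38), (18, 37), (20, 4), (21, 33), (22, 21), (23, 28)])
v24: WRITE b=22  (b history now [(2, 6), (9, 16), (10, 23), (12, 35), (13, 31), (17, 1), (19, 30), (24, 22)])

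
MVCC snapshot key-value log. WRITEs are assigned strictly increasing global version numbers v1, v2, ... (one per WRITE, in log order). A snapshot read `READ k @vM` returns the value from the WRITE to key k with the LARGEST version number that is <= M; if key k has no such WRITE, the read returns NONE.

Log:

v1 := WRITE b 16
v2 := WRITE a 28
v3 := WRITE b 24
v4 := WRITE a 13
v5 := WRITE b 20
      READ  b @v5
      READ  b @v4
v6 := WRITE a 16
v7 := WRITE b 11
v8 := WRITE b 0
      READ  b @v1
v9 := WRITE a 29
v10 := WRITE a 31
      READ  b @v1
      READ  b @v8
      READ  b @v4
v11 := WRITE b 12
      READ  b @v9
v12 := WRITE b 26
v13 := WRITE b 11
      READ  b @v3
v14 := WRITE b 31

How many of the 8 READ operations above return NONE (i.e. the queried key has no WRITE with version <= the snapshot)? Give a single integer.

v1: WRITE b=16  (b history now [(1, 16)])
v2: WRITE a=28  (a history now [(2, 28)])
v3: WRITE b=24  (b history now [(1, 16), (3, 24)])
v4: WRITE a=13  (a history now [(2, 28), (4, 13)])
v5: WRITE b=20  (b history now [(1, 16), (3, 24), (5, 20)])
READ b @v5: history=[(1, 16), (3, 24), (5, 20)] -> pick v5 -> 20
READ b @v4: history=[(1, 16), (3, 24), (5, 20)] -> pick v3 -> 24
v6: WRITE a=16  (a history now [(2, 28), (4, 13), (6, 16)])
v7: WRITE b=11  (b history now [(1, 16), (3, 24), (5, 20), (7, 11)])
v8: WRITE b=0  (b history now [(1, 16), (3, 24), (5, 20), (7, 11), (8, 0)])
READ b @v1: history=[(1, 16), (3, 24), (5, 20), (7, 11), (8, 0)] -> pick v1 -> 16
v9: WRITE a=29  (a history now [(2, 28), (4, 13), (6, 16), (9, 29)])
v10: WRITE a=31  (a history now [(2, 28), (4, 13), (6, 16), (9, 29), (10, 31)])
READ b @v1: history=[(1, 16), (3, 24), (5, 20), (7, 11), (8, 0)] -> pick v1 -> 16
READ b @v8: history=[(1, 16), (3, 24), (5, 20), (7, 11), (8, 0)] -> pick v8 -> 0
READ b @v4: history=[(1, 16), (3, 24), (5, 20), (7, 11), (8, 0)] -> pick v3 -> 24
v11: WRITE b=12  (b history now [(1, 16), (3, 24), (5, 20), (7, 11), (8, 0), (11, 12)])
READ b @v9: history=[(1, 16), (3, 24), (5, 20), (7, 11), (8, 0), (11, 12)] -> pick v8 -> 0
v12: WRITE b=26  (b history now [(1, 16), (3, 24), (5, 20), (7, 11), (8, 0), (11, 12), (12, 26)])
v13: WRITE b=11  (b history now [(1, 16), (3, 24), (5, 20), (7, 11), (8, 0), (11, 12), (12, 26), (13, 11)])
READ b @v3: history=[(1, 16), (3, 24), (5, 20), (7, 11), (8, 0), (11, 12), (12, 26), (13, 11)] -> pick v3 -> 24
v14: WRITE b=31  (b history now [(1, 16), (3, 24), (5, 20), (7, 11), (8, 0), (11, 12), (12, 26), (13, 11), (14, 31)])
Read results in order: ['20', '24', '16', '16', '0', '24', '0', '24']
NONE count = 0

Answer: 0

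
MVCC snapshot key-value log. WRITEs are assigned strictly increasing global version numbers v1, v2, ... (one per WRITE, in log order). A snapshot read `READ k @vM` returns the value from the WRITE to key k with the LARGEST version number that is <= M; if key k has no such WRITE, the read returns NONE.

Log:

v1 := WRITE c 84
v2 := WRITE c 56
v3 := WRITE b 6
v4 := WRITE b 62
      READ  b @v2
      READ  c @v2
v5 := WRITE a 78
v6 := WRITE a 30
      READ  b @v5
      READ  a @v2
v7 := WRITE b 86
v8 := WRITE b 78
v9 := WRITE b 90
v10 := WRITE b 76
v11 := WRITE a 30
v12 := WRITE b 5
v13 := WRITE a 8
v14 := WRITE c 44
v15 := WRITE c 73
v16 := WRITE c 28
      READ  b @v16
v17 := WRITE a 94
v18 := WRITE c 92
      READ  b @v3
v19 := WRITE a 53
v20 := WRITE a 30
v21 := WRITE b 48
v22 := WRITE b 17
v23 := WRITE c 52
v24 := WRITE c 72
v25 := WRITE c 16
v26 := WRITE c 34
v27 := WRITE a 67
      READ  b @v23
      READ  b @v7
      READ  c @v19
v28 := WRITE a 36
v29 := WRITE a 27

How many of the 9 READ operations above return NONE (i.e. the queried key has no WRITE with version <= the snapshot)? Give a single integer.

v1: WRITE c=84  (c history now [(1, 84)])
v2: WRITE c=56  (c history now [(1, 84), (2, 56)])
v3: WRITE b=6  (b history now [(3, 6)])
v4: WRITE b=62  (b history now [(3, 6), (4, 62)])
READ b @v2: history=[(3, 6), (4, 62)] -> no version <= 2 -> NONE
READ c @v2: history=[(1, 84), (2, 56)] -> pick v2 -> 56
v5: WRITE a=78  (a history now [(5, 78)])
v6: WRITE a=30  (a history now [(5, 78), (6, 30)])
READ b @v5: history=[(3, 6), (4, 62)] -> pick v4 -> 62
READ a @v2: history=[(5, 78), (6, 30)] -> no version <= 2 -> NONE
v7: WRITE b=86  (b history now [(3, 6), (4, 62), (7, 86)])
v8: WRITE b=78  (b history now [(3, 6), (4, 62), (7, 86), (8, 78)])
v9: WRITE b=90  (b history now [(3, 6), (4, 62), (7, 86), (8, 78), (9, 90)])
v10: WRITE b=76  (b history now [(3, 6), (4, 62), (7, 86), (8, 78), (9, 90), (10, 76)])
v11: WRITE a=30  (a history now [(5, 78), (6, 30), (11, 30)])
v12: WRITE b=5  (b history now [(3, 6), (4, 62), (7, 86), (8, 78), (9, 90), (10, 76), (12, 5)])
v13: WRITE a=8  (a history now [(5, 78), (6, 30), (11, 30), (13, 8)])
v14: WRITE c=44  (c history now [(1, 84), (2, 56), (14, 44)])
v15: WRITE c=73  (c history now [(1, 84), (2, 56), (14, 44), (15, 73)])
v16: WRITE c=28  (c history now [(1, 84), (2, 56), (14, 44), (15, 73), (16, 28)])
READ b @v16: history=[(3, 6), (4, 62), (7, 86), (8, 78), (9, 90), (10, 76), (12, 5)] -> pick v12 -> 5
v17: WRITE a=94  (a history now [(5, 78), (6, 30), (11, 30), (13, 8), (17, 94)])
v18: WRITE c=92  (c history now [(1, 84), (2, 56), (14, 44), (15, 73), (16, 28), (18, 92)])
READ b @v3: history=[(3, 6), (4, 62), (7, 86), (8, 78), (9, 90), (10, 76), (12, 5)] -> pick v3 -> 6
v19: WRITE a=53  (a history now [(5, 78), (6, 30), (11, 30), (13, 8), (17, 94), (19, 53)])
v20: WRITE a=30  (a history now [(5, 78), (6, 30), (11, 30), (13, 8), (17, 94), (19, 53), (20, 30)])
v21: WRITE b=48  (b history now [(3, 6), (4, 62), (7, 86), (8, 78), (9, 90), (10, 76), (12, 5), (21, 48)])
v22: WRITE b=17  (b history now [(3, 6), (4, 62), (7, 86), (8, 78), (9, 90), (10, 76), (12, 5), (21, 48), (22, 17)])
v23: WRITE c=52  (c history now [(1, 84), (2, 56), (14, 44), (15, 73), (16, 28), (18, 92), (23, 52)])
v24: WRITE c=72  (c history now [(1, 84), (2, 56), (14, 44), (15, 73), (16, 28), (18, 92), (23, 52), (24, 72)])
v25: WRITE c=16  (c history now [(1, 84), (2, 56), (14, 44), (15, 73), (16, 28), (18, 92), (23, 52), (24, 72), (25, 16)])
v26: WRITE c=34  (c history now [(1, 84), (2, 56), (14, 44), (15, 73), (16, 28), (18, 92), (23, 52), (24, 72), (25, 16), (26, 34)])
v27: WRITE a=67  (a history now [(5, 78), (6, 30), (11, 30), (13, 8), (17, 94), (19, 53), (20, 30), (27, 67)])
READ b @v23: history=[(3, 6), (4, 62), (7, 86), (8, 78), (9, 90), (10, 76), (12, 5), (21, 48), (22, 17)] -> pick v22 -> 17
READ b @v7: history=[(3, 6), (4, 62), (7, 86), (8, 78), (9, 90), (10, 76), (12, 5), (21, 48), (22, 17)] -> pick v7 -> 86
READ c @v19: history=[(1, 84), (2, 56), (14, 44), (15, 73), (16, 28), (18, 92), (23, 52), (24, 72), (25, 16), (26, 34)] -> pick v18 -> 92
v28: WRITE a=36  (a history now [(5, 78), (6, 30), (11, 30), (13, 8), (17, 94), (19, 53), (20, 30), (27, 67), (28, 36)])
v29: WRITE a=27  (a history now [(5, 78), (6, 30), (11, 30), (13, 8), (17, 94), (19, 53), (20, 30), (27, 67), (28, 36), (29, 27)])
Read results in order: ['NONE', '56', '62', 'NONE', '5', '6', '17', '86', '92']
NONE count = 2

Answer: 2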